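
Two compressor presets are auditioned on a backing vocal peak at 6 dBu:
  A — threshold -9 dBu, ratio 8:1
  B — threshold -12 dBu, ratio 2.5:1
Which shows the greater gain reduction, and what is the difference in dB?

A: overshoot 15 dB → output overshoot 1.875 dB → GR 13.125 dB.
B: overshoot 18 dB → output overshoot 7.2 dB → GR 10.8 dB.
A reduces 2.325 dB more.

A, by 2.325 dB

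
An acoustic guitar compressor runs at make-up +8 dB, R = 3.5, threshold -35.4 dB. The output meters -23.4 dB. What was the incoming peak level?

Stripping the +8 dB make-up gives -31.4 dB at the gain stage.
The compressed level sits -31.4 − (-35.4) = 4 dB over threshold.
Input overshoot = R × output overshoot = 14 dB → input = -35.4 + 14 = -21.4 dB.

-21.4 dB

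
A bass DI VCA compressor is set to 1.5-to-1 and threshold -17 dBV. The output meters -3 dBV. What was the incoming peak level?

4 dBV

That's 14 dB above the -17 dBV threshold.
Input overshoot = R × output overshoot = 21 dB → input = -17 + 21 = 4 dBV.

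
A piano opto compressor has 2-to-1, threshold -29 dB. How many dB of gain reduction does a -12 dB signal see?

8.5 dB

Overshoot = -12 − (-29) = 17 dB.
At 2:1, output sits 17/2 = 8.5 dB above threshold.
So the signal is attenuated by 17 − 8.5 = 8.5 dB.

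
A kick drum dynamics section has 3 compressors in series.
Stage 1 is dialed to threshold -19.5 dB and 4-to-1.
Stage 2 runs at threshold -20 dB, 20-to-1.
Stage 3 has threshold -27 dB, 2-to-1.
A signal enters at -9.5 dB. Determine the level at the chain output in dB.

-23.425 dB

Stage 1: -9.5 dB is 10 dB over -19.5 dB; at 4:1 that becomes 2.5 dB over, giving -17 dB.
Stage 2: 3 dB above -20 dB, reduced 20:1 to 0.15 dB above → -19.85 dB.
Stage 3: overshoot 7.15 dB → 7.15/2 = 3.575 dB → -23.425 dB.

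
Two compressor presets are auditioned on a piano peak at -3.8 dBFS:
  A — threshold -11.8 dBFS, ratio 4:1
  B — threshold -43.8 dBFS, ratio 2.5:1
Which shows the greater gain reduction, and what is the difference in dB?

A: 8 dB over, compressed to 2 dB over, so 6 dB of GR.
B: 40 dB over, compressed to 16 dB over, so 24 dB of GR.
Difference: 18 dB in favour of B.

B, by 18 dB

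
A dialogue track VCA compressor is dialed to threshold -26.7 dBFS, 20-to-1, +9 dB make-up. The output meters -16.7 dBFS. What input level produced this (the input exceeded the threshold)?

Stripping the +9 dB make-up gives -25.7 dBFS at the gain stage.
The compressed level sits -25.7 − (-26.7) = 1 dB over threshold.
Input overshoot = R × output overshoot = 20 dB → input = -26.7 + 20 = -6.7 dBFS.

-6.7 dBFS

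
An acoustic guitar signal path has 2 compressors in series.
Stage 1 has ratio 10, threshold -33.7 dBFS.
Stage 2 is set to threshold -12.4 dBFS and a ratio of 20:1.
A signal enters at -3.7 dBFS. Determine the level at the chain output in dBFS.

-30.7 dBFS

Stage 1: 30 dB above -33.7 dBFS, reduced 10:1 to 3 dB above → -30.7 dBFS.
Stage 2: -30.7 dBFS is at or below the -12.4 dBFS threshold — no compression; output -30.7 dBFS.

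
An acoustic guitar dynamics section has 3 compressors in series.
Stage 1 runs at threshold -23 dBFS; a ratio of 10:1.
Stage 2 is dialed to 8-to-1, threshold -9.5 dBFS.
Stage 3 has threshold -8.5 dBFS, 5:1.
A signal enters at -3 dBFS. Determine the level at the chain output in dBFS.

Stage 1: 20 dB above -23 dBFS, reduced 10:1 to 2 dB above → -21 dBFS.
Stage 2: -21 dBFS is at or below the -9.5 dBFS threshold — no compression; output -21 dBFS.
Stage 3: below threshold (-21 ≤ -8.5); passes unchanged; output -21 dBFS.

-21 dBFS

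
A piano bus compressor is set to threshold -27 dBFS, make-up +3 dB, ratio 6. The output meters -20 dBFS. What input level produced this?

-3 dBFS

Remove make-up: -20 − 3 = -23 dBFS.
The compressed level sits -23 − (-27) = 4 dB over threshold.
Input overshoot = R × output overshoot = 24 dB → input = -27 + 24 = -3 dBFS.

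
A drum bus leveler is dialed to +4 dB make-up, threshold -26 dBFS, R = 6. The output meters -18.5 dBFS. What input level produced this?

-5 dBFS

Remove make-up: -18.5 − 4 = -22.5 dBFS.
The compressed level sits -22.5 − (-26) = 3.5 dB over threshold.
Undo the ratio: input overshoot = 3.5 × 6 = 21 dB, giving input = -5 dBFS.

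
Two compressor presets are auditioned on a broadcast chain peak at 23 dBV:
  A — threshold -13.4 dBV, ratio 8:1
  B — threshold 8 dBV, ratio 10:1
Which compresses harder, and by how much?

A: GR = 36.4 − 36.4/8 = 31.85 dB.
B: GR = 15 − 15/10 = 13.5 dB.
A applies 18.35 dB more gain reduction.

A, by 18.35 dB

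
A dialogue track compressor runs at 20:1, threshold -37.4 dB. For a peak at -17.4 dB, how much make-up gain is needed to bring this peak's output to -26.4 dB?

10 dB

Without make-up, output = threshold + overshoot/20 = -37.4 + 1 = -36.4 dB.
Gap to target: 10 dB.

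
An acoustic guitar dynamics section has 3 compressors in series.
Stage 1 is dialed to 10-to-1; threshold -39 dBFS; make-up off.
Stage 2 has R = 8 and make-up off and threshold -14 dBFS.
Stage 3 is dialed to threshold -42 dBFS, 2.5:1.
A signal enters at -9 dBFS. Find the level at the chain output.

-39.6 dBFS

Stage 1: 30 dB above -39 dBFS, reduced 10:1 to 3 dB above → -36 dBFS.
Stage 2: -36 dBFS ≤ -14 dBFS, so stage 2 doesn't engage; output -36 dBFS.
Stage 3: 6 dB above -42 dBFS, reduced 2.5:1 to 2.4 dB above → -39.6 dBFS.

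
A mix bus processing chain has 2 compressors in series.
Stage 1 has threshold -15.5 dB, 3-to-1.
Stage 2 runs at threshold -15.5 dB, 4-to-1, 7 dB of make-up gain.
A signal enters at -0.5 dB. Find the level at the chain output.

Stage 1: overshoot 15 dB → 15/3 = 5 dB → -10.5 dB.
Stage 2: overshoot 5 dB → 5/4 = 1.25 dB → -14.25 dB; +7 dB make-up → -7.25 dB.

-7.25 dB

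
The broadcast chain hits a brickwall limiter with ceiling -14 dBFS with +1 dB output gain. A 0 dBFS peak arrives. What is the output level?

The limiter clamps the peak to its -14 dBFS ceiling.
Output gain then adds 1 dB: -14 + 1 = -13 dBFS.

-13 dBFS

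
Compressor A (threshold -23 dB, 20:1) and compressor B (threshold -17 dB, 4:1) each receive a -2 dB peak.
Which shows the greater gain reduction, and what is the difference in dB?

A: overshoot 21 dB → output overshoot 1.05 dB → GR 19.95 dB.
B: overshoot 15 dB → output overshoot 3.75 dB → GR 11.25 dB.
A reduces 8.7 dB more.

A, by 8.7 dB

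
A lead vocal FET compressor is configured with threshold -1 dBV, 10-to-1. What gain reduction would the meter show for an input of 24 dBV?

22.5 dB

24 dBV exceeds the threshold by 25 dB.
After 10:1 compression the overshoot becomes 25/10 = 2.5 dB.
So the signal is attenuated by 25 − 2.5 = 22.5 dB.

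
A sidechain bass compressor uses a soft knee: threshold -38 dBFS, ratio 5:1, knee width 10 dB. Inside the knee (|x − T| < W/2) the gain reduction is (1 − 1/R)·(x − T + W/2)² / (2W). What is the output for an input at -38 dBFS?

x − T + W/2 = -38 − (-38) + 5 = 5.
GR = (1 − 1/5) × 5² / 20 = 0.8 × 25 / 20 = 1 dB.
Output = -38 − 1 = -39 dBFS.

-39 dBFS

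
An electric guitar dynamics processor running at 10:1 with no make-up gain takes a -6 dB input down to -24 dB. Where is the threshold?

Let T be the threshold. Output overshoot = (input overshoot)/R, so -24 − T = (-6 − T)/10.
10·(-24 − T) = -6 − T → 9·T = -240 − (-6) = -234.
T = -234/9 = -26 dB.

-26 dB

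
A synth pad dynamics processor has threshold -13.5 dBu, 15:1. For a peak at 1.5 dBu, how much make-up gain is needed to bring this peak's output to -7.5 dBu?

Without make-up, output = threshold + overshoot/15 = -13.5 + 1 = -12.5 dBu.
Gap to target: 5 dB.

5 dB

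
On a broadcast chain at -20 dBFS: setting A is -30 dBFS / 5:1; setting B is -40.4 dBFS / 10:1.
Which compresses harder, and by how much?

A: overshoot 10 dB → output overshoot 2 dB → GR 8 dB.
B: overshoot 20.4 dB → output overshoot 2.04 dB → GR 18.36 dB.
B applies 10.36 dB more gain reduction.

B, by 10.36 dB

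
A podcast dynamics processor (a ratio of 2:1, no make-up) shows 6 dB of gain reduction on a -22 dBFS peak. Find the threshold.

-34 dBFS

Gain reduction = -22 − (-28) = 6 dB; output overshoot = GR / (R − 1) = 6 / 1 = 6 dB.
Threshold = output − output overshoot = -28 − 6 = -34 dBFS.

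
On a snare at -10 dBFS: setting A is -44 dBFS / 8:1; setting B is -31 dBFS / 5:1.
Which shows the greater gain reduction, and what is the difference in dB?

A: 34 dB over, compressed to 4.25 dB over, so 29.75 dB of GR.
B: 21 dB over, compressed to 4.2 dB over, so 16.8 dB of GR.
A applies 12.95 dB more gain reduction.

A, by 12.95 dB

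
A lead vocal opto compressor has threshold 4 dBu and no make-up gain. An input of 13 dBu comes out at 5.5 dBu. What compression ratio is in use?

Input overshoot = 13 − 4 = 9 dB; output overshoot = 5.5 − 4 = 1.5 dB.
Ratio = 9 / 1.5 = 6.

6:1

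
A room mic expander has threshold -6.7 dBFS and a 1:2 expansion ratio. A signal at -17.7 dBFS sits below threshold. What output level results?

-28.7 dBFS

Undershoot = (-6.7) − (-17.7) = 11 dB.
At 1:2, that expands to 22 dB under threshold.
Output = -6.7 − 22 = -28.7 dBFS.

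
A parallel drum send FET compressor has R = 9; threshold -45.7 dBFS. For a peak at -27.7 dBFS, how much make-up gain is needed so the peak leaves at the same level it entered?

Without make-up, output = threshold + overshoot/9 = -45.7 + 2 = -43.7 dBFS.
Gap to target: 16 dB.

16 dB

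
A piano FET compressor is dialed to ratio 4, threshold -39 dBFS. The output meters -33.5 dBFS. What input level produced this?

The compressed level sits -33.5 − (-39) = 5.5 dB over threshold.
Input overshoot = R × output overshoot = 22 dB → input = -39 + 22 = -17 dBFS.

-17 dBFS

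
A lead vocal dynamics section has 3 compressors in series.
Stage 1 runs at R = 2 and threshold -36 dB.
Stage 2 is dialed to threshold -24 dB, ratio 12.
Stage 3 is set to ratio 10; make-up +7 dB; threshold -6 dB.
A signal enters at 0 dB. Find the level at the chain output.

-16.5 dB

Stage 1: 36 dB above -36 dB, reduced 2:1 to 18 dB above → -18 dB.
Stage 2: 6 dB above -24 dB, reduced 12:1 to 0.5 dB above → -23.5 dB.
Stage 3: -23.5 dB ≤ -6 dB, so stage 3 doesn't engage; make-up brings it to -16.5 dB.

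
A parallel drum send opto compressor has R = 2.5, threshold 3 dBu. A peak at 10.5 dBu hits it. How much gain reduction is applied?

10.5 dBu exceeds the threshold by 7.5 dB.
After 2.5:1 compression the overshoot becomes 7.5/2.5 = 3 dB.
Gain reduction = 7.5 − 3 = 4.5 dB.

4.5 dB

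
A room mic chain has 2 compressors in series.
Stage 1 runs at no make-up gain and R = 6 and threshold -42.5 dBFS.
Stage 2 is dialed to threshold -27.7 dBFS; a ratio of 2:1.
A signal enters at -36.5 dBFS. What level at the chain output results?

-41.5 dBFS

Stage 1: overshoot 6 dB → 6/6 = 1 dB → -41.5 dBFS.
Stage 2: -41.5 dBFS is at or below the -27.7 dBFS threshold — no compression; output -41.5 dBFS.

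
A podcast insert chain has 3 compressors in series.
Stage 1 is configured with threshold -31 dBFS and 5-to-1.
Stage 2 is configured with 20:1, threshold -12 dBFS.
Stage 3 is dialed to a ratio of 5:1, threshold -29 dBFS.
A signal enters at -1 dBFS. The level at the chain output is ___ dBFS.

Stage 1: 30 dB above -31 dBFS, reduced 5:1 to 6 dB above → -25 dBFS.
Stage 2: below threshold (-25 ≤ -12); passes unchanged; output -25 dBFS.
Stage 3: -25 dBFS is 4 dB over -29 dBFS; at 5:1 that becomes 0.8 dB over, giving -28.2 dBFS.

-28.2 dBFS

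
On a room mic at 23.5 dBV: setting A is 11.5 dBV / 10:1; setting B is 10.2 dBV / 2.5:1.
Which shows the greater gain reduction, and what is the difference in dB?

A: overshoot 12 dB → output overshoot 1.2 dB → GR 10.8 dB.
B: overshoot 13.3 dB → output overshoot 5.32 dB → GR 7.98 dB.
Difference: 2.82 dB in favour of A.

A, by 2.82 dB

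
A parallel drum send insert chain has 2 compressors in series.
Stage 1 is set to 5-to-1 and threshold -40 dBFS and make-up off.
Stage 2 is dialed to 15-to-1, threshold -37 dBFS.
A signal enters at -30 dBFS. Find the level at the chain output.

Stage 1: 10 dB above -40 dBFS, reduced 5:1 to 2 dB above → -38 dBFS.
Stage 2: -38 dBFS ≤ -37 dBFS, so stage 2 doesn't engage; output -38 dBFS.

-38 dBFS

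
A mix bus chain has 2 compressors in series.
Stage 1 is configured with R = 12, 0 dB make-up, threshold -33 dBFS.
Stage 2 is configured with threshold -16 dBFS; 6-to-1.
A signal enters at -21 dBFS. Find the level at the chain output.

Stage 1: 12 dB above -33 dBFS, reduced 12:1 to 1 dB above → -32 dBFS.
Stage 2: -32 dBFS is at or below the -16 dBFS threshold — no compression; output -32 dBFS.

-32 dBFS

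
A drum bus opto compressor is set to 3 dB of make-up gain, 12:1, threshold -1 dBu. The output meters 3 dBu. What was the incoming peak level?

11 dBu

Stripping the +3 dB make-up gives 0 dBu at the gain stage.
The compressed level sits 0 − (-1) = 1 dB over threshold.
Input overshoot = R × output overshoot = 12 dB → input = -1 + 12 = 11 dBu.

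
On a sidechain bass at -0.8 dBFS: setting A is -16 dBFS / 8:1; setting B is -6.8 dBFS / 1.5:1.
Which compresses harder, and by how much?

A, by 11.3 dB

A: 15.2 dB over, compressed to 1.9 dB over, so 13.3 dB of GR.
B: 6 dB over, compressed to 4 dB over, so 2 dB of GR.
A reduces 11.3 dB more.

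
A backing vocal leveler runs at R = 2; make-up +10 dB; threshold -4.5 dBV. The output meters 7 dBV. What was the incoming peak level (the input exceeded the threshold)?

Stripping the +10 dB make-up gives -3 dBV at the gain stage.
Post-compression overshoot = -3 − (-4.5) = 1.5 dB.
Undo the ratio: input overshoot = 1.5 × 2 = 3 dB, giving input = -1.5 dBV.

-1.5 dBV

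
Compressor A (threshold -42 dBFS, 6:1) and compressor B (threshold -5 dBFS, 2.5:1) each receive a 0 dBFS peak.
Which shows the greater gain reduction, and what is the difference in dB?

A: overshoot 42 dB → output overshoot 7 dB → GR 35 dB.
B: overshoot 5 dB → output overshoot 2 dB → GR 3 dB.
A reduces 32 dB more.

A, by 32 dB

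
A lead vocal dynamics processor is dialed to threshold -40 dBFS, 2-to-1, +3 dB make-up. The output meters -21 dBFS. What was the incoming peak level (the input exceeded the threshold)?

-8 dBFS

Before make-up, the level was -21 − 3 = -24 dBFS.
Post-compression overshoot = -24 − (-40) = 16 dB.
Input overshoot = R × output overshoot = 32 dB → input = -40 + 32 = -8 dBFS.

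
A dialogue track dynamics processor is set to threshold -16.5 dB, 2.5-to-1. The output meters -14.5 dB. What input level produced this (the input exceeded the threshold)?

-11.5 dB

Post-compression overshoot = -14.5 − (-16.5) = 2 dB.
Input overshoot = R × output overshoot = 5 dB → input = -16.5 + 5 = -11.5 dB.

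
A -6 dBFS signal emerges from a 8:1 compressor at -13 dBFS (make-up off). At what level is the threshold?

-14 dBFS

Gain reduction = -6 − (-13) = 7 dB; output overshoot = GR / (R − 1) = 7 / 7 = 1 dB.
Threshold = output − output overshoot = -13 − 1 = -14 dBFS.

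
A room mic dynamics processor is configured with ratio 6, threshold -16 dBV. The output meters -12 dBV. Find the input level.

That's 4 dB above the -16 dBV threshold.
Before 6:1 compression the overshoot was 4 × 6 = 24 dB, so input = -16 + 24 = 8 dBV.

8 dBV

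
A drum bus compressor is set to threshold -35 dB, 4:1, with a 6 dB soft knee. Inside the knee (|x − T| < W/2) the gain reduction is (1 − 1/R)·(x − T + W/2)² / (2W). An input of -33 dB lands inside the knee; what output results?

-34.5625 dB

x − T + W/2 = -33 − (-35) + 3 = 5.
GR = (1 − 1/4) × 5² / 12 = 0.75 × 25 / 12 = 1.5625 dB.
Output = -33 − 1.5625 = -34.5625 dB.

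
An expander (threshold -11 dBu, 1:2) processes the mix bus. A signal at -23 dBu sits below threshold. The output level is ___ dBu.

-35 dBu

Below threshold, a 1:2 expander applies gain = (2−1)×(T − x) of attenuation.
(2−1) × 12 = 12 dB, so output = -23 − 12 = -35 dBu.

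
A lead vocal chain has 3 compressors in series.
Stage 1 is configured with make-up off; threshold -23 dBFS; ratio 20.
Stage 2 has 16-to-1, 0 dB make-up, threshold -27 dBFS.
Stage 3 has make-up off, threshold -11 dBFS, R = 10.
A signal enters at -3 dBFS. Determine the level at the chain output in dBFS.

Stage 1: -3 dBFS is 20 dB over -23 dBFS; at 20:1 that becomes 1 dB over, giving -22 dBFS.
Stage 2: overshoot 5 dB → 5/16 = 0.3125 dB → -26.6875 dBFS.
Stage 3: -26.6875 dBFS ≤ -11 dBFS, so stage 3 doesn't engage; output -26.6875 dBFS.

-26.6875 dBFS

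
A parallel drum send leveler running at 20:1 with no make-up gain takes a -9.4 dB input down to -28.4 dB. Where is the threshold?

Let T be the threshold. Output overshoot = (input overshoot)/R, so -28.4 − T = (-9.4 − T)/20.
20·(-28.4 − T) = -9.4 − T → 19·T = -568 − (-9.4) = -558.6.
T = -558.6/19 = -29.4 dB.

-29.4 dB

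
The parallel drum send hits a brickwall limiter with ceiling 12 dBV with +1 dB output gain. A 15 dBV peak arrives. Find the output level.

A brickwall limiter is an ∞:1 compressor: any input above the ceiling is clamped to 12 dBV.
Output gain then adds 1 dB: 12 + 1 = 13 dBV.

13 dBV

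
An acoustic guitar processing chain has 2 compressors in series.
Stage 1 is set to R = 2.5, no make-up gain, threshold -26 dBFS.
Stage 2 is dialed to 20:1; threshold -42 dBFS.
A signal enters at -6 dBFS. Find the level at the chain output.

Stage 1: overshoot 20 dB → 20/2.5 = 8 dB → -18 dBFS.
Stage 2: overshoot 24 dB → 24/20 = 1.2 dB → -40.8 dBFS.

-40.8 dBFS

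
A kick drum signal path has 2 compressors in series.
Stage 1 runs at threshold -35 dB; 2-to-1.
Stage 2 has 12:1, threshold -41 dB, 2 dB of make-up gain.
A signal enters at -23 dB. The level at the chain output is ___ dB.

Stage 1: 12 dB above -35 dB, reduced 2:1 to 6 dB above → -29 dB.
Stage 2: 12 dB above -41 dB, reduced 12:1 to 1 dB above → -40 dB; +2 dB make-up → -38 dB.

-38 dB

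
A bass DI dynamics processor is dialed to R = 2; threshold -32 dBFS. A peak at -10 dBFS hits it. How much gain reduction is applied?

-10 dBFS exceeds the threshold by 22 dB.
A 2:1 ratio leaves 11 dB of that excess.
GR = overshoot in − overshoot out = 22 − 11 = 11 dB.

11 dB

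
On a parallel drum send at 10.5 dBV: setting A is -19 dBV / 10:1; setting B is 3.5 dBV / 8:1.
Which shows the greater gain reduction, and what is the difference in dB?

A, by 20.425 dB

A: 29.5 dB over, compressed to 2.95 dB over, so 26.55 dB of GR.
B: 7 dB over, compressed to 0.875 dB over, so 6.125 dB of GR.
Difference: 20.425 dB in favour of A.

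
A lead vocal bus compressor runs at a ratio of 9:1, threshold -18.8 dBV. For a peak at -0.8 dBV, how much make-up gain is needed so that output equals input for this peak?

16 dB

Overshoot 18 dB → 18/9 = 2 dB after compression, so the compressed level is -18.8 + 2 = -16.8 dBV.
Make-up = target − compressed = -0.8 − (-16.8) = 16 dB.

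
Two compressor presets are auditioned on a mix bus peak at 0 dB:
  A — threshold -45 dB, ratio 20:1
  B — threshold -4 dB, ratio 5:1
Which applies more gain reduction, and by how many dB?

A, by 39.55 dB

A: GR = 45 − 45/20 = 42.75 dB.
B: GR = 4 − 4/5 = 3.2 dB.
A reduces 39.55 dB more.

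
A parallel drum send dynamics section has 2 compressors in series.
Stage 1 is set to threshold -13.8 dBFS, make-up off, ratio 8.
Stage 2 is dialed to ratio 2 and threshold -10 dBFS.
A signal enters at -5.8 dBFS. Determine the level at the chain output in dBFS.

Stage 1: 8 dB above -13.8 dBFS, reduced 8:1 to 1 dB above → -12.8 dBFS.
Stage 2: below threshold (-12.8 ≤ -10); passes unchanged; output -12.8 dBFS.

-12.8 dBFS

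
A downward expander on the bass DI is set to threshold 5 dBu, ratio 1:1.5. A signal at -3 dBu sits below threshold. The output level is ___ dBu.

The input is 8 dB below the 5 dBu threshold.
A 1:1.5 expander multiplies undershoot by 1.5: 8 × 1.5 = 12 dB below threshold.
Output = 5 − 12 = -7 dBu.

-7 dBu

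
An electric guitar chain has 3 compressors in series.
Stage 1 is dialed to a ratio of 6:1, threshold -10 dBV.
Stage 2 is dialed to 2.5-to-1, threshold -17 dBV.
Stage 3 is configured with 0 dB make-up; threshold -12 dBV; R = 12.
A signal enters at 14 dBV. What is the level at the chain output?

Stage 1: 14 dBV is 24 dB over -10 dBV; at 6:1 that becomes 4 dB over, giving -6 dBV.
Stage 2: overshoot 11 dB → 11/2.5 = 4.4 dB → -12.6 dBV.
Stage 3: below threshold (-12.6 ≤ -12); passes unchanged; output -12.6 dBV.

-12.6 dBV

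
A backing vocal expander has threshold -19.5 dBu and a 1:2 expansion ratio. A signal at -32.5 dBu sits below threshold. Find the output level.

-45.5 dBu

Below threshold, a 1:2 expander applies gain = (2−1)×(T − x) of attenuation.
(2−1) × 13 = 13 dB, so output = -32.5 − 13 = -45.5 dBu.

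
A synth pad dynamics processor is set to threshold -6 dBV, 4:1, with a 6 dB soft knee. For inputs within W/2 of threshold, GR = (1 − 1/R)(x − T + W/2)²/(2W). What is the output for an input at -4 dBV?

x − T + W/2 = -4 − (-6) + 3 = 5.
GR = (1 − 1/4) × 5² / 12 = 0.75 × 25 / 12 = 1.5625 dB.
Output = -4 − 1.5625 = -5.5625 dBV.

-5.5625 dBV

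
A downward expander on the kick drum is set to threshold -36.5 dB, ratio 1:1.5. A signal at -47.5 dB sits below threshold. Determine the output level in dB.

The input is 11 dB below the -36.5 dB threshold.
A 1:1.5 expander multiplies undershoot by 1.5: 11 × 1.5 = 16.5 dB below threshold.
Output = -36.5 − 16.5 = -53 dB.

-53 dB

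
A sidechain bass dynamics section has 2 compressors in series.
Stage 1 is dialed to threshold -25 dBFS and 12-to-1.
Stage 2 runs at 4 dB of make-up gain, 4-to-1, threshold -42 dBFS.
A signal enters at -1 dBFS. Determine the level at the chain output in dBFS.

Stage 1: overshoot 24 dB → 24/12 = 2 dB → -23 dBFS.
Stage 2: -23 dBFS is 19 dB over -42 dBFS; at 4:1 that becomes 4.75 dB over, giving -37.25 dBFS; +4 dB make-up → -33.25 dBFS.

-33.25 dBFS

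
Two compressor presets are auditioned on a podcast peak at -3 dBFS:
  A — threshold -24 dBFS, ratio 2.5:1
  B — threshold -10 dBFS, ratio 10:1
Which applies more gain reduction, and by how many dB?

A, by 6.3 dB

A: overshoot 21 dB → output overshoot 8.4 dB → GR 12.6 dB.
B: overshoot 7 dB → output overshoot 0.7 dB → GR 6.3 dB.
A reduces 6.3 dB more.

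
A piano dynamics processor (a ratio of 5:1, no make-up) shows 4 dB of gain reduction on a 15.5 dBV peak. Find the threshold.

10.5 dBV

Let T be the threshold. Output overshoot = (input overshoot)/R, so 11.5 − T = (15.5 − T)/5.
5·(11.5 − T) = 15.5 − T → 4·T = 57.5 − 15.5 = 42.
T = 42/4 = 10.5 dBV.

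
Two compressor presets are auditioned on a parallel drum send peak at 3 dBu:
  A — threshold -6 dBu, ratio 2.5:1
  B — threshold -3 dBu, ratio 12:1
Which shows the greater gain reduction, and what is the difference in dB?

B, by 0.1 dB

A: overshoot 9 dB → output overshoot 3.6 dB → GR 5.4 dB.
B: overshoot 6 dB → output overshoot 0.5 dB → GR 5.5 dB.
Difference: 0.1 dB in favour of B.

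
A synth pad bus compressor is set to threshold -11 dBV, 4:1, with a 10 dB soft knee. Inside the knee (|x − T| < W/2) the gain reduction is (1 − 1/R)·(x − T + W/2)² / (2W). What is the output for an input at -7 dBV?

-10.0375 dBV

x − T + W/2 = -7 − (-11) + 5 = 9.
GR = (1 − 1/4) × 9² / 20 = 0.75 × 81 / 20 = 3.0375 dB.
Output = -7 − 3.0375 = -10.0375 dBV.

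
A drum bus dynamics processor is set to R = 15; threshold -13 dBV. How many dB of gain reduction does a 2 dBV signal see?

14 dB

The signal is 15 dB above threshold.
At 15:1, output sits 15/15 = 1 dB above threshold.
So the signal is attenuated by 15 − 1 = 14 dB.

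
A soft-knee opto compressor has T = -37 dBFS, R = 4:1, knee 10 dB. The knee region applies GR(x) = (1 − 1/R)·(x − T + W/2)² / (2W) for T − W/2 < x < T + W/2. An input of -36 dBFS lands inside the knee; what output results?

x − T + W/2 = -36 − (-37) + 5 = 6.
GR = (1 − 1/4) × 6² / 20 = 0.75 × 36 / 20 = 1.35 dB.
Output = -36 − 1.35 = -37.35 dBFS.

-37.35 dBFS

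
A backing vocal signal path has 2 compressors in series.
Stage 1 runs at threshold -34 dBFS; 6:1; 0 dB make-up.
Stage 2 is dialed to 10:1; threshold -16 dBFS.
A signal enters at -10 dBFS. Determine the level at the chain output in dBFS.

-30 dBFS

Stage 1: overshoot 24 dB → 24/6 = 4 dB → -30 dBFS.
Stage 2: -30 dBFS ≤ -16 dBFS, so stage 2 doesn't engage; output -30 dBFS.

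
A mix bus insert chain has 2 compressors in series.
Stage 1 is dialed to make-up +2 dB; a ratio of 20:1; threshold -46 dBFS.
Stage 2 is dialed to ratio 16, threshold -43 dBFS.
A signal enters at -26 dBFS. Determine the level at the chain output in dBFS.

-43 dBFS

Stage 1: 20 dB above -46 dBFS, reduced 20:1 to 1 dB above → -45 dBFS; +2 dB make-up → -43 dBFS.
Stage 2: -43 dBFS ≤ -43 dBFS, so stage 2 doesn't engage; output -43 dBFS.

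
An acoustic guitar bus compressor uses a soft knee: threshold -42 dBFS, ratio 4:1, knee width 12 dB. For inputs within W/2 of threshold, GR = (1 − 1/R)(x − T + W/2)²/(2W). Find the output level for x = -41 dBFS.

x − T + W/2 = -41 − (-42) + 6 = 7.
GR = (1 − 1/4) × 7² / 24 = 0.75 × 49 / 24 = 1.53125 dB.
Output = -41 − 1.53125 = -42.53125 dBFS.

-42.53125 dBFS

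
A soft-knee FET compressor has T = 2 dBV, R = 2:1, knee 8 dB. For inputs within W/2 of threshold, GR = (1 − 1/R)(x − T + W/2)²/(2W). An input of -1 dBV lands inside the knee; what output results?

-1.03125 dBV

x − T + W/2 = -1 − 2 + 4 = 1.
GR = (1 − 1/2) × 1² / 16 = 0.5 × 1 / 16 = 0.03125 dB.
Output = -1 − 0.03125 = -1.03125 dBV.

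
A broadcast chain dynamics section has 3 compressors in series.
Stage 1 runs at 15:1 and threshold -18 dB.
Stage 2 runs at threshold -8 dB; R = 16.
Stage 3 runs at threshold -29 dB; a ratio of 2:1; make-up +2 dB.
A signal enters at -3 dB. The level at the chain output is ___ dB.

Stage 1: overshoot 15 dB → 15/15 = 1 dB → -17 dB.
Stage 2: -17 dB ≤ -8 dB, so stage 2 doesn't engage; output -17 dB.
Stage 3: overshoot 12 dB → 12/2 = 6 dB → -23 dB; +2 dB make-up → -21 dB.

-21 dB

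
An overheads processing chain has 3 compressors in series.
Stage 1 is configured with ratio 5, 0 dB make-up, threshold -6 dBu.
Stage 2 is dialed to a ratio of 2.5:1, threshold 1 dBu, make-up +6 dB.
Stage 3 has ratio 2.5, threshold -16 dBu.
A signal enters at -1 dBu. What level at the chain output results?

-9.2 dBu

Stage 1: 5 dB above -6 dBu, reduced 5:1 to 1 dB above → -5 dBu.
Stage 2: -5 dBu is at or below the 1 dBu threshold — no compression; make-up brings it to 1 dBu.
Stage 3: overshoot 17 dB → 17/2.5 = 6.8 dB → -9.2 dBu.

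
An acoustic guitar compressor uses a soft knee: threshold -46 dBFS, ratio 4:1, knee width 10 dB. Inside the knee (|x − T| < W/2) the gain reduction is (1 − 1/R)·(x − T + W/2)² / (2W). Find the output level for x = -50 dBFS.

-50.0375 dBFS

x − T + W/2 = -50 − (-46) + 5 = 1.
GR = (1 − 1/4) × 1² / 20 = 0.75 × 1 / 20 = 0.0375 dB.
Output = -50 − 0.0375 = -50.0375 dBFS.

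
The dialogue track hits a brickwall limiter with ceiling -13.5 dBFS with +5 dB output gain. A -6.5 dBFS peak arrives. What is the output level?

-8.5 dBFS

The limiter clamps the peak to its -13.5 dBFS ceiling.
Output gain then adds 5 dB: -13.5 + 5 = -8.5 dBFS.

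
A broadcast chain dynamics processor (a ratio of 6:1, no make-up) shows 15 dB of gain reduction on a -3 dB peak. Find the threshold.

Input is 18 dB above T (since output overshoot × R = input overshoot: (-18 − T)·6 = -3 − T gives T = -21 dB).
Check: -21 + (-3 − (-21))/6 = -21 + 3 = -18 dB. ✓

-21 dB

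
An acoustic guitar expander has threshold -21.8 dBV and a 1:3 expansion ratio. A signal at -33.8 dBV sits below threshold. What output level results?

-57.8 dBV

Undershoot = (-21.8) − (-33.8) = 12 dB.
At 1:3, that expands to 36 dB under threshold.
Output = -21.8 − 36 = -57.8 dBV.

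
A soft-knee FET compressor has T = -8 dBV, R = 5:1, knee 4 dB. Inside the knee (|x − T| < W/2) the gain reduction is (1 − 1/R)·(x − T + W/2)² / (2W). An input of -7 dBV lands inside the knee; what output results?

-7.9 dBV

x − T + W/2 = -7 − (-8) + 2 = 3.
GR = (1 − 1/5) × 3² / 8 = 0.8 × 9 / 8 = 0.9 dB.
Output = -7 − 0.9 = -7.9 dBV.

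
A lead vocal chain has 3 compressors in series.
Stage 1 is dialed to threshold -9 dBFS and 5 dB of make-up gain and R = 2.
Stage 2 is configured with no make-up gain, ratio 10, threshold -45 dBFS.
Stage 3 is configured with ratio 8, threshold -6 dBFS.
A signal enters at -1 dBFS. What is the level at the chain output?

-40.5 dBFS

Stage 1: -1 dBFS is 8 dB over -9 dBFS; at 2:1 that becomes 4 dB over, giving -5 dBFS; +5 dB make-up → 0 dBFS.
Stage 2: 45 dB above -45 dBFS, reduced 10:1 to 4.5 dB above → -40.5 dBFS.
Stage 3: -40.5 dBFS ≤ -6 dBFS, so stage 3 doesn't engage; output -40.5 dBFS.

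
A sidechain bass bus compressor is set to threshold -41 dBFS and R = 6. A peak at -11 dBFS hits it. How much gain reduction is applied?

The signal is 30 dB above threshold.
At 6:1, output sits 30/6 = 5 dB above threshold.
Gain reduction = 30 − 5 = 25 dB.

25 dB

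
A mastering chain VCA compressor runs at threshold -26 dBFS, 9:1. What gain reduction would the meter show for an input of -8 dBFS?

16 dB

The signal is 18 dB above threshold.
A 9:1 ratio leaves 2 dB of that excess.
GR = overshoot in − overshoot out = 18 − 2 = 16 dB.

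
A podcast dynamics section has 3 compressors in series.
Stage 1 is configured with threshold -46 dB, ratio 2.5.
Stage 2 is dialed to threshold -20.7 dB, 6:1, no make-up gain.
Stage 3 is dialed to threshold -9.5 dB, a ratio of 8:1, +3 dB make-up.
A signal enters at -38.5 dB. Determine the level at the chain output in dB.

Stage 1: overshoot 7.5 dB → 7.5/2.5 = 3 dB → -43 dB.
Stage 2: below threshold (-43 ≤ -20.7); passes unchanged; output -43 dB.
Stage 3: -43 dB is at or below the -9.5 dB threshold — no compression; make-up brings it to -40 dB.

-40 dB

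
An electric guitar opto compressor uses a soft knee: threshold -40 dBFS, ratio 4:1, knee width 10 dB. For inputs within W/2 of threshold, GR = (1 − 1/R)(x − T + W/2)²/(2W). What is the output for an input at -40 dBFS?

-40.9375 dBFS

x − T + W/2 = -40 − (-40) + 5 = 5.
GR = (1 − 1/4) × 5² / 20 = 0.75 × 25 / 20 = 0.9375 dB.
Output = -40 − 0.9375 = -40.9375 dBFS.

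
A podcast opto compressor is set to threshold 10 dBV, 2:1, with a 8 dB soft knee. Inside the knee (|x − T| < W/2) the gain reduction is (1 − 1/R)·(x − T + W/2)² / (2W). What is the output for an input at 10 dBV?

x − T + W/2 = 10 − 10 + 4 = 4.
GR = (1 − 1/2) × 4² / 16 = 0.5 × 16 / 16 = 0.5 dB.
Output = 10 − 0.5 = 9.5 dBV.

9.5 dBV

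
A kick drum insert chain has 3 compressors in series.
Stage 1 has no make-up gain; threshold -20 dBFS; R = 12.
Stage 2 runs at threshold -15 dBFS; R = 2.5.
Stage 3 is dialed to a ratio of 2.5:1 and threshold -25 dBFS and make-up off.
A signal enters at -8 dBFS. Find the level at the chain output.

-22.6 dBFS

Stage 1: overshoot 12 dB → 12/12 = 1 dB → -19 dBFS.
Stage 2: -19 dBFS is at or below the -15 dBFS threshold — no compression; output -19 dBFS.
Stage 3: -19 dBFS is 6 dB over -25 dBFS; at 2.5:1 that becomes 2.4 dB over, giving -22.6 dBFS.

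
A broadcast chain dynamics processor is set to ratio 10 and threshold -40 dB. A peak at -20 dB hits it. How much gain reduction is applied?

18 dB

The signal is 20 dB above threshold.
After 10:1 compression the overshoot becomes 20/10 = 2 dB.
So the signal is attenuated by 20 − 2 = 18 dB.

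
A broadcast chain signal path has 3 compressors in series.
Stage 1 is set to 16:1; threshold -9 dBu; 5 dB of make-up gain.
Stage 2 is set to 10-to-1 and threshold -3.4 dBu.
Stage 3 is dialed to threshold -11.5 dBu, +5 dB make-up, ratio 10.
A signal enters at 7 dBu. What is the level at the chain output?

Stage 1: 16 dB above -9 dBu, reduced 16:1 to 1 dB above → -8 dBu; +5 dB make-up → -3 dBu.
Stage 2: overshoot 0.4 dB → 0.4/10 = 0.04 dB → -3.36 dBu.
Stage 3: 8.14 dB above -11.5 dBu, reduced 10:1 to 0.814 dB above → -10.686 dBu; +5 dB make-up → -5.686 dBu.

-5.686 dBu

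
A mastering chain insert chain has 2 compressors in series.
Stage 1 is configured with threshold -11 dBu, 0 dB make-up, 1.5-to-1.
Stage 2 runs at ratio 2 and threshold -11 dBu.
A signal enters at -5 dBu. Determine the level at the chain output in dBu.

Stage 1: overshoot 6 dB → 6/1.5 = 4 dB → -7 dBu.
Stage 2: -7 dBu is 4 dB over -11 dBu; at 2:1 that becomes 2 dB over, giving -9 dBu.

-9 dBu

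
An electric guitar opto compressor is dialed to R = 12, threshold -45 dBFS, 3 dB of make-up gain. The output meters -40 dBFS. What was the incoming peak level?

-21 dBFS

Remove make-up: -40 − 3 = -43 dBFS.
The compressed level sits -43 − (-45) = 2 dB over threshold.
Before 12:1 compression the overshoot was 2 × 12 = 24 dB, so input = -45 + 24 = -21 dBFS.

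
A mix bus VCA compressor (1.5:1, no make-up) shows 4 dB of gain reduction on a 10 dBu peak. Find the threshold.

-2 dBu

Gain reduction = 10 − 6 = 4 dB; output overshoot = GR / (R − 1) = 4 / 0.5 = 8 dB.
Threshold = output − output overshoot = 6 − 8 = -2 dBu.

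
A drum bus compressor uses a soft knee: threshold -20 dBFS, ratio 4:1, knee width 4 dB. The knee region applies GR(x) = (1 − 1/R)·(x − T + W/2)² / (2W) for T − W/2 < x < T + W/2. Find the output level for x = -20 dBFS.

x − T + W/2 = -20 − (-20) + 2 = 2.
GR = (1 − 1/4) × 2² / 8 = 0.75 × 4 / 8 = 0.375 dB.
Output = -20 − 0.375 = -20.375 dBFS.

-20.375 dBFS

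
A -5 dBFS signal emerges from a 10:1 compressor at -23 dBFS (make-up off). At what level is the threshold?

Input is 20 dB above T (since output overshoot × R = input overshoot: (-23 − T)·10 = -5 − T gives T = -25 dBFS).
Check: -25 + (-5 − (-25))/10 = -25 + 2 = -23 dBFS. ✓

-25 dBFS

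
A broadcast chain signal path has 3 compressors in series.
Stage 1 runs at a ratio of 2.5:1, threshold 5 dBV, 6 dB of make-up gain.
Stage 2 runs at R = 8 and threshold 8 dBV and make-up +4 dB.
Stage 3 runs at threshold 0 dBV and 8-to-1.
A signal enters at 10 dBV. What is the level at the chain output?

Stage 1: overshoot 5 dB → 5/2.5 = 2 dB → 7 dBV; +6 dB make-up → 13 dBV.
Stage 2: 5 dB above 8 dBV, reduced 8:1 to 0.625 dB above → 8.625 dBV; +4 dB make-up → 12.625 dBV.
Stage 3: overshoot 12.625 dB → 12.625/8 = 1.578125 dB → 1.578125 dBV.

1.578125 dBV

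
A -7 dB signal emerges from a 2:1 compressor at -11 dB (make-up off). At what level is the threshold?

-15 dB

Gain reduction = -7 − (-11) = 4 dB; output overshoot = GR / (R − 1) = 4 / 1 = 4 dB.
Threshold = output − output overshoot = -11 − 4 = -15 dB.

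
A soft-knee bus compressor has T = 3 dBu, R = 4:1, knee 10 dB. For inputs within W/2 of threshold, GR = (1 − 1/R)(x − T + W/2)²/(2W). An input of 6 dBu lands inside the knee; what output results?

3.6 dBu

x − T + W/2 = 6 − 3 + 5 = 8.
GR = (1 − 1/4) × 8² / 20 = 0.75 × 64 / 20 = 2.4 dB.
Output = 6 − 2.4 = 3.6 dBu.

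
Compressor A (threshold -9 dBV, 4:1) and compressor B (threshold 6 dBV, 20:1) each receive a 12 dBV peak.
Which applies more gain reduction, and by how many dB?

A, by 10.05 dB

A: 21 dB over, compressed to 5.25 dB over, so 15.75 dB of GR.
B: 6 dB over, compressed to 0.3 dB over, so 5.7 dB of GR.
A applies 10.05 dB more gain reduction.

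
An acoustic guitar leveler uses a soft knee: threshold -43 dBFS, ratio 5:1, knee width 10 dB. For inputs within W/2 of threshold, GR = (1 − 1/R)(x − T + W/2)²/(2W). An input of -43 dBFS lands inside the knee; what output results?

-44 dBFS

x − T + W/2 = -43 − (-43) + 5 = 5.
GR = (1 − 1/5) × 5² / 20 = 0.8 × 25 / 20 = 1 dB.
Output = -43 − 1 = -44 dBFS.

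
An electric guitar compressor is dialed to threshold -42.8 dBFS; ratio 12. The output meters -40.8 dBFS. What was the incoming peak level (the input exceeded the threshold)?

-18.8 dBFS

Post-compression overshoot = -40.8 − (-42.8) = 2 dB.
Input overshoot = R × output overshoot = 24 dB → input = -42.8 + 24 = -18.8 dBFS.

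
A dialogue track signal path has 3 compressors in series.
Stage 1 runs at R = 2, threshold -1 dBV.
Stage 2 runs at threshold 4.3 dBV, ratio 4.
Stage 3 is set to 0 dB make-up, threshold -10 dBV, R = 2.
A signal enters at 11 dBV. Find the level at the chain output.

Stage 1: overshoot 12 dB → 12/2 = 6 dB → 5 dBV.
Stage 2: overshoot 0.7 dB → 0.7/4 = 0.175 dB → 4.475 dBV.
Stage 3: 14.475 dB above -10 dBV, reduced 2:1 to 7.2375 dB above → -2.7625 dBV.

-2.7625 dBV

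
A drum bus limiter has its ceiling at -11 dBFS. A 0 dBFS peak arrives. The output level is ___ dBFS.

The limiter clamps the peak to its -11 dBFS ceiling.

-11 dBFS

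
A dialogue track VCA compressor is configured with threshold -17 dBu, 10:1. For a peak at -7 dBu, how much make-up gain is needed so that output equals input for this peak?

The peak compresses to -17 + 10/10 = -16 dBu.
To reach -7 dBu requires -7 − (-16) = 9 dB of make-up.

9 dB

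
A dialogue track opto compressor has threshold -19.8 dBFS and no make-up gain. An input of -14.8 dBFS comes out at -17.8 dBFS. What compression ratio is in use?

Input overshoot = -14.8 − (-19.8) = 5 dB; output overshoot = -17.8 − (-19.8) = 2 dB.
Ratio = 5 / 2 = 2.5.

2.5:1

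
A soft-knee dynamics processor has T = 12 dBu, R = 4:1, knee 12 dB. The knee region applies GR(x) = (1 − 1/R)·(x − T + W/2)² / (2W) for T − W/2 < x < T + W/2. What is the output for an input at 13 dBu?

11.46875 dBu

x − T + W/2 = 13 − 12 + 6 = 7.
GR = (1 − 1/4) × 7² / 24 = 0.75 × 49 / 24 = 1.53125 dB.
Output = 13 − 1.53125 = 11.46875 dBu.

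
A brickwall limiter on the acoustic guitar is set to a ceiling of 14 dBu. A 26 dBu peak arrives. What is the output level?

14 dBu

The limiter clamps the peak to its 14 dBu ceiling.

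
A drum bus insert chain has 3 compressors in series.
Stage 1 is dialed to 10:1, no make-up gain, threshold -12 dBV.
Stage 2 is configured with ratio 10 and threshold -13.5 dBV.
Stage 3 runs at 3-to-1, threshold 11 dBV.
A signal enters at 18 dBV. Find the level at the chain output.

-13.05 dBV

Stage 1: overshoot 30 dB → 30/10 = 3 dB → -9 dBV.
Stage 2: overshoot 4.5 dB → 4.5/10 = 0.45 dB → -13.05 dBV.
Stage 3: -13.05 dBV ≤ 11 dBV, so stage 3 doesn't engage; output -13.05 dBV.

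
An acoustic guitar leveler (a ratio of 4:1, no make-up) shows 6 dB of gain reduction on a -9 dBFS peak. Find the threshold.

-17 dBFS

Input is 8 dB above T (since output overshoot × R = input overshoot: (-15 − T)·4 = -9 − T gives T = -17 dBFS).
Check: -17 + (-9 − (-17))/4 = -17 + 2 = -15 dBFS. ✓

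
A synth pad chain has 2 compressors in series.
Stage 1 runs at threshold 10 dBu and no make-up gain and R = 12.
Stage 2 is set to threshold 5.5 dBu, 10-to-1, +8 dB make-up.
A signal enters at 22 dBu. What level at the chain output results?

14.05 dBu

Stage 1: 12 dB above 10 dBu, reduced 12:1 to 1 dB above → 11 dBu.
Stage 2: overshoot 5.5 dB → 5.5/10 = 0.55 dB → 6.05 dBu; +8 dB make-up → 14.05 dBu.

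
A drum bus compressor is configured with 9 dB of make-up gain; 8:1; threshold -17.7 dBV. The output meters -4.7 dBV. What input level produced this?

Before make-up, the level was -4.7 − 9 = -13.7 dBV.
Post-compression overshoot = -13.7 − (-17.7) = 4 dB.
Before 8:1 compression the overshoot was 4 × 8 = 32 dB, so input = -17.7 + 32 = 14.3 dBV.

14.3 dBV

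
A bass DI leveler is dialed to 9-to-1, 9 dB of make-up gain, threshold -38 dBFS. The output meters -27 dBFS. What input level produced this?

Before make-up, the level was -27 − 9 = -36 dBFS.
The compressed level sits -36 − (-38) = 2 dB over threshold.
Undo the ratio: input overshoot = 2 × 9 = 18 dB, giving input = -20 dBFS.

-20 dBFS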